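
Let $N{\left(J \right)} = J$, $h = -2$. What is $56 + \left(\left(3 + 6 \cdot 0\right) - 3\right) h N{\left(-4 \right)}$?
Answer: $56$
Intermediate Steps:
$56 + \left(\left(3 + 6 \cdot 0\right) - 3\right) h N{\left(-4 \right)} = 56 + \left(\left(3 + 6 \cdot 0\right) - 3\right) \left(-2\right) \left(-4\right) = 56 + \left(\left(3 + 0\right) - 3\right) \left(-2\right) \left(-4\right) = 56 + \left(3 - 3\right) \left(-2\right) \left(-4\right) = 56 + 0 \left(-2\right) \left(-4\right) = 56 + 0 \left(-4\right) = 56 + 0 = 56$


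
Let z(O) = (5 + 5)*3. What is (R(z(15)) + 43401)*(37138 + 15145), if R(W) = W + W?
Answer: 2272271463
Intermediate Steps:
z(O) = 30 (z(O) = 10*3 = 30)
R(W) = 2*W
(R(z(15)) + 43401)*(37138 + 15145) = (2*30 + 43401)*(37138 + 15145) = (60 + 43401)*52283 = 43461*52283 = 2272271463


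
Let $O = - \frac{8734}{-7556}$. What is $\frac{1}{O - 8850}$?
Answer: $- \frac{3778}{33430933} \approx -0.00011301$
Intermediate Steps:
$O = \frac{4367}{3778}$ ($O = \left(-8734\right) \left(- \frac{1}{7556}\right) = \frac{4367}{3778} \approx 1.1559$)
$\frac{1}{O - 8850} = \frac{1}{\frac{4367}{3778} - 8850} = \frac{1}{- \frac{33430933}{3778}} = - \frac{3778}{33430933}$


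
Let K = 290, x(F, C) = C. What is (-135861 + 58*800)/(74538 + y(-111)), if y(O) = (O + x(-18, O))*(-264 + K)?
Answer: -89461/68766 ≈ -1.3009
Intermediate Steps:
y(O) = 52*O (y(O) = (O + O)*(-264 + 290) = (2*O)*26 = 52*O)
(-135861 + 58*800)/(74538 + y(-111)) = (-135861 + 58*800)/(74538 + 52*(-111)) = (-135861 + 46400)/(74538 - 5772) = -89461/68766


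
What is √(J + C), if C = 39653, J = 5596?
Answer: √45249 ≈ 212.72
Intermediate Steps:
√(J + C) = √(5596 + 39653) = √45249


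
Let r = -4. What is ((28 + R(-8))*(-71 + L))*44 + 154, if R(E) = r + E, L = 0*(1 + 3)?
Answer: -49830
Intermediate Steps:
L = 0 (L = 0*4 = 0)
R(E) = -4 + E
((28 + R(-8))*(-71 + L))*44 + 154 = ((28 + (-4 - 8))*(-71 + 0))*44 + 154 = ((28 - 12)*(-71))*44 + 154 = (16*(-71))*44 + 154 = -1136*44 + 154 = -49984 + 154 = -49830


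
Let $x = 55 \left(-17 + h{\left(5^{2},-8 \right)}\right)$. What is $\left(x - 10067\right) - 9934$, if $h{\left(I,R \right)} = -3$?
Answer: $-21101$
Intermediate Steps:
$x = -1100$ ($x = 55 \left(-17 - 3\right) = 55 \left(-20\right) = -1100$)
$\left(x - 10067\right) - 9934 = \left(-1100 - 10067\right) - 9934 = -11167 - 9934 = -21101$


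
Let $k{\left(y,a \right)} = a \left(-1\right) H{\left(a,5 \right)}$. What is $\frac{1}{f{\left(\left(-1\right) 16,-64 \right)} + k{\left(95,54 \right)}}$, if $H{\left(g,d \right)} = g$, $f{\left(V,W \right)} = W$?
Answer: $- \frac{1}{2980} \approx -0.00033557$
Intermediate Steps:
$k{\left(y,a \right)} = - a^{2}$ ($k{\left(y,a \right)} = a \left(-1\right) a = - a a = - a^{2}$)
$\frac{1}{f{\left(\left(-1\right) 16,-64 \right)} + k{\left(95,54 \right)}} = \frac{1}{-64 - 54^{2}} = \frac{1}{-64 - 2916} = \frac{1}{-2980} = - \frac{1}{2980}$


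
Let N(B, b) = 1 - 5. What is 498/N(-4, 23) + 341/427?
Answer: -105641/854 ≈ -123.70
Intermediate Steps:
N(B, b) = -4
498/N(-4, 23) + 341/427 = 498/(-4) + 341/427 = 498*(-¼) + 341*(1/427) = -249/2 + 341/427 = -105641/854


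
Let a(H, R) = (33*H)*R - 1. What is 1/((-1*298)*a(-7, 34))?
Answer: 1/2340790 ≈ 4.2721e-7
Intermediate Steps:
a(H, R) = -1 + 33*H*R (a(H, R) = 33*H*R - 1 = -1 + 33*H*R)
1/((-1*298)*a(-7, 34)) = 1/((-1*298)*(-1 + 33*(-7)*34)) = 1/(-298*(-1 - 7854)) = 1/(-298*(-7855)) = 1/2340790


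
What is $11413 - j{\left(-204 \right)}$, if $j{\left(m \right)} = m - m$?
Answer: $11413$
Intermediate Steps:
$j{\left(m \right)} = 0$
$11413 - j{\left(-204 \right)} = 11413 - 0 = 11413 + 0 = 11413$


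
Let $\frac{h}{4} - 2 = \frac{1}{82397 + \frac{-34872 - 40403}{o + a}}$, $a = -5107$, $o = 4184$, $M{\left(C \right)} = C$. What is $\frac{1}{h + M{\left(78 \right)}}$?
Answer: $\frac{38063853}{3273493204} \approx 0.011628$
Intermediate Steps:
$h = \frac{304512670}{38063853}$ ($h = 8 + \frac{4}{82397 + \frac{-34872 - 40403}{4184 - 5107}} = 8 + \frac{4}{82397 - \frac{75275}{-923}} = 8 + \frac{4}{82397 - - \frac{75275}{923}} = 8 + \frac{4}{82397 + \frac{75275}{923}} = 8 + \frac{4}{\frac{76127706}{923}} = 8 + 4 \cdot \frac{923}{76127706} = 8 + \frac{1846}{38063853} = \frac{304512670}{38063853} \approx 8.0$)
$\frac{1}{h + M{\left(78 \right)}} = \frac{1}{\frac{304512670}{38063853} + 78} = \frac{1}{\frac{3273493204}{38063853}} = \frac{38063853}{3273493204}$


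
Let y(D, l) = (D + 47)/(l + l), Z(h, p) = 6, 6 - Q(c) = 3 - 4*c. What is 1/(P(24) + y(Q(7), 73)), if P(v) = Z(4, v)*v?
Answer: 73/10551 ≈ 0.0069188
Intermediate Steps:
Q(c) = 3 + 4*c (Q(c) = 6 - (3 - 4*c) = 6 + (-3 + 4*c) = 3 + 4*c)
P(v) = 6*v
y(D, l) = (47 + D)/(2*l) (y(D, l) = (47 + D)/((2*l)) = (47 + D)*(1/(2*l)) = (47 + D)/(2*l))
1/(P(24) + y(Q(7), 73)) = 1/(6*24 + (1/2)*(47 + (3 + 4*7))/73) = 1/(144 + (1/2)*(1/73)*(47 + (3 + 28))) = 1/(144 + (1/2)*(1/73)*(47 + 31)) = 1/(144 + (1/2)*(1/73)*78) = 1/(144 + 39/73) = 1/(10551/73) = 73/10551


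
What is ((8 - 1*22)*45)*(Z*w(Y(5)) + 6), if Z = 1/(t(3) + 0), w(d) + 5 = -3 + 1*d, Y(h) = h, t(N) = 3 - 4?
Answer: -5670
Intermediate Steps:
t(N) = -1
w(d) = -8 + d (w(d) = -5 + (-3 + 1*d) = -5 + (-3 + d) = -8 + d)
Z = -1 (Z = 1/(-1 + 0) = 1/(-1) = -1)
((8 - 1*22)*45)*(Z*w(Y(5)) + 6) = ((8 - 1*22)*45)*(-(-8 + 5) + 6) = ((8 - 22)*45)*(-1*(-3) + 6) = (-14*45)*(3 + 6) = -630*9 = -5670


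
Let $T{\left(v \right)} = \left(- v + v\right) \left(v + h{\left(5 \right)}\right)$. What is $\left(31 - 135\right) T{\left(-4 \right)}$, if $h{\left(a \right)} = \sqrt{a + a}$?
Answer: $0$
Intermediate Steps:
$h{\left(a \right)} = \sqrt{2} \sqrt{a}$ ($h{\left(a \right)} = \sqrt{2 a} = \sqrt{2} \sqrt{a}$)
$T{\left(v \right)} = 0$ ($T{\left(v \right)} = \left(- v + v\right) \left(v + \sqrt{2} \sqrt{5}\right) = 0 \left(v + \sqrt{10}\right) = 0$)
$\left(31 - 135\right) T{\left(-4 \right)} = \left(31 - 135\right) 0 = \left(-104\right) 0 = 0$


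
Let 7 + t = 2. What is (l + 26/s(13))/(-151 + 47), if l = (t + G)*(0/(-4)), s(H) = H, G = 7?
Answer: -1/52 ≈ -0.019231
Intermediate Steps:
t = -5 (t = -7 + 2 = -5)
l = 0 (l = (-5 + 7)*(0/(-4)) = 2*(0*(-¼)) = 2*0 = 0)
(l + 26/s(13))/(-151 + 47) = (0 + 26/13)/(-151 + 47) = (0 + 26*(1/13))/(-104) = -(0 + 2)/104 = -1/104*2 = -1/52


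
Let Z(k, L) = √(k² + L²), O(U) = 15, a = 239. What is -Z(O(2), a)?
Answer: -√57346 ≈ -239.47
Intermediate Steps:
Z(k, L) = √(L² + k²)
-Z(O(2), a) = -√(239² + 15²) = -√(57121 + 225) = -√57346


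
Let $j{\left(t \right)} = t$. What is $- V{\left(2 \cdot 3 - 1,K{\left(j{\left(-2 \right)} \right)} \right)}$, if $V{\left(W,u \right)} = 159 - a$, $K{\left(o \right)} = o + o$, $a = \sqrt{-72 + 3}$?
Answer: $-159 + i \sqrt{69} \approx -159.0 + 8.3066 i$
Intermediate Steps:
$a = i \sqrt{69}$ ($a = \sqrt{-69} = i \sqrt{69} \approx 8.3066 i$)
$K{\left(o \right)} = 2 o$
$V{\left(W,u \right)} = 159 - i \sqrt{69}$
$- V{\left(2 \cdot 3 - 1,K{\left(j{\left(-2 \right)} \right)} \right)} = - (159 - i \sqrt{69}) = -159 + i \sqrt{69}$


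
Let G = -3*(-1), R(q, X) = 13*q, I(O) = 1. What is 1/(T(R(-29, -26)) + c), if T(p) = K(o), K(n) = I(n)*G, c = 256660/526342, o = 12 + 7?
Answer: 263171/917843 ≈ 0.28673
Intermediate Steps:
G = 3
o = 19
c = 128330/263171 (c = 256660*(1/526342) = 128330/263171 ≈ 0.48763)
K(n) = 3 (K(n) = 1*3 = 3)
T(p) = 3
1/(T(R(-29, -26)) + c) = 1/(3 + 128330/263171) = 1/(917843/263171) = 263171/917843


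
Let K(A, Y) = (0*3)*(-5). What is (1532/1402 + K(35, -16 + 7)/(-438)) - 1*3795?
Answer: -2659529/701 ≈ -3793.9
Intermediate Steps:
K(A, Y) = 0 (K(A, Y) = 0*(-5) = 0)
(1532/1402 + K(35, -16 + 7)/(-438)) - 1*3795 = (1532/1402 + 0/(-438)) - 1*3795 = (1532*(1/1402) + 0*(-1/438)) - 3795 = (766/701 + 0) - 3795 = 766/701 - 3795 = -2659529/701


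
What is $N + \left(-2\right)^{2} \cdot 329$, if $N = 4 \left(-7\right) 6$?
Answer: $1148$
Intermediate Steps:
$N = -168$ ($N = \left(-28\right) 6 = -168$)
$N + \left(-2\right)^{2} \cdot 329 = -168 + \left(-2\right)^{2} \cdot 329 = -168 + 4 \cdot 329 = -168 + 1316 = 1148$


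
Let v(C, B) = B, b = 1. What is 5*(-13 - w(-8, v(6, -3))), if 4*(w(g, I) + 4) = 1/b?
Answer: -185/4 ≈ -46.250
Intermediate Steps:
w(g, I) = -15/4 (w(g, I) = -4 + (¼)/1 = -4 + (¼)*1 = -4 + ¼ = -15/4)
5*(-13 - w(-8, v(6, -3))) = 5*(-13 - 1*(-15/4)) = 5*(-13 + 15/4) = 5*(-37/4) = -185/4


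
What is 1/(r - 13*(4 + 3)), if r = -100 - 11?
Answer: -1/202 ≈ -0.0049505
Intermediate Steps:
r = -111
1/(r - 13*(4 + 3)) = 1/(-111 - 13*(4 + 3)) = 1/(-111 - 13*7) = 1/(-111 - 91) = 1/(-202) = -1/202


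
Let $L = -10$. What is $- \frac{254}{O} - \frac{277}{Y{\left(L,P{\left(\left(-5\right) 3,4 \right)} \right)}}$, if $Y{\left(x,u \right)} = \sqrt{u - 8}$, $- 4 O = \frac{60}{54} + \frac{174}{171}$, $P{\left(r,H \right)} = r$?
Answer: $\frac{43434}{91} + \frac{277 i \sqrt{23}}{23} \approx 477.3 + 57.758 i$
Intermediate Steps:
$O = - \frac{91}{171}$ ($O = - \frac{\frac{60}{54} + \frac{174}{171}}{4} = - \frac{60 \cdot \frac{1}{54} + 174 \cdot \frac{1}{171}}{4} = - \frac{\frac{10}{9} + \frac{58}{57}}{4} = \left(- \frac{1}{4}\right) \frac{364}{171} = - \frac{91}{171} \approx -0.53216$)
$Y{\left(x,u \right)} = \sqrt{-8 + u}$
$- \frac{254}{O} - \frac{277}{Y{\left(L,P{\left(\left(-5\right) 3,4 \right)} \right)}} = - \frac{254}{- \frac{91}{171}} - \frac{277}{\sqrt{-8 - 15}} = \left(-254\right) \left(- \frac{171}{91}\right) - \frac{277}{\sqrt{-8 - 15}} = \frac{43434}{91} - \frac{277}{\sqrt{-23}} = \frac{43434}{91} - \frac{277}{i \sqrt{23}} = \frac{43434}{91} - 277 \left(- \frac{i \sqrt{23}}{23}\right) = \frac{43434}{91} + \frac{277 i \sqrt{23}}{23}$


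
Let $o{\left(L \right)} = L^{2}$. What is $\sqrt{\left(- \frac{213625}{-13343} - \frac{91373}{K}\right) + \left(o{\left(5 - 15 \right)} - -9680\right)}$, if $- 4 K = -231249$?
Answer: $\frac{\sqrt{93249358895453052744903}}{3085555407} \approx 98.967$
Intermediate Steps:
$K = \frac{231249}{4}$ ($K = \left(- \frac{1}{4}\right) \left(-231249\right) = \frac{231249}{4} \approx 57812.0$)
$\sqrt{\left(- \frac{213625}{-13343} - \frac{91373}{K}\right) + \left(o{\left(5 - 15 \right)} - -9680\right)} = \sqrt{\left(- \frac{213625}{-13343} - \frac{91373}{\frac{231249}{4}}\right) + \left(\left(5 - 15\right)^{2} - -9680\right)} = \sqrt{\left(\left(-213625\right) \left(- \frac{1}{13343}\right) - \frac{365492}{231249}\right) + \left(\left(5 - 15\right)^{2} + 9680\right)} = \sqrt{\left(\frac{213625}{13343} - \frac{365492}{231249}\right) + \left(\left(-10\right)^{2} + 9680\right)} = \sqrt{\frac{44523807869}{3085555407} + \left(100 + 9680\right)} = \sqrt{\frac{44523807869}{3085555407} + 9780} = \sqrt{\frac{30221255688329}{3085555407}} = \frac{\sqrt{93249358895453052744903}}{3085555407}$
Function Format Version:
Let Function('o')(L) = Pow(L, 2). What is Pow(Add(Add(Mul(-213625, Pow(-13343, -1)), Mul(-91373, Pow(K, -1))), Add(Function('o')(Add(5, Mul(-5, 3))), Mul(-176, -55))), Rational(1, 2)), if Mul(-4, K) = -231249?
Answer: Mul(Rational(1, 3085555407), Pow(93249358895453052744903, Rational(1, 2))) ≈ 98.967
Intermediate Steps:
K = Rational(231249, 4) (K = Mul(Rational(-1, 4), -231249) = Rational(231249, 4) ≈ 57812.)
Pow(Add(Add(Mul(-213625, Pow(-13343, -1)), Mul(-91373, Pow(K, -1))), Add(Function('o')(Add(5, Mul(-5, 3))), Mul(-176, -55))), Rational(1, 2)) = Pow(Add(Add(Mul(-213625, Pow(-13343, -1)), Mul(-91373, Pow(Rational(231249, 4), -1))), Add(Pow(Add(5, Mul(-5, 3)), 2), Mul(-176, -55))), Rational(1, 2)) = Pow(Add(Add(Mul(-213625, Rational(-1, 13343)), Mul(-91373, Rational(4, 231249))), Add(Pow(Add(5, -15), 2), 9680)), Rational(1, 2)) = Pow(Add(Add(Rational(213625, 13343), Rational(-365492, 231249)), Add(Pow(-10, 2), 9680)), Rational(1, 2)) = Pow(Add(Rational(44523807869, 3085555407), Add(100, 9680)), Rational(1, 2)) = Pow(Add(Rational(44523807869, 3085555407), 9780), Rational(1, 2)) = Pow(Rational(30221255688329, 3085555407), Rational(1, 2)) = Mul(Rational(1, 3085555407), Pow(93249358895453052744903, Rational(1, 2)))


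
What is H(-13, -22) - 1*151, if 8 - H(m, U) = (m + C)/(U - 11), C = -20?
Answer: -144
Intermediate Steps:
H(m, U) = 8 - (-20 + m)/(-11 + U) (H(m, U) = 8 - (m - 20)/(U - 11) = 8 - (-20 + m)/(-11 + U))
H(-13, -22) - 1*151 = (-68 - 1*(-13) + 8*(-22))/(-11 - 22) - 1*151 = (-68 + 13 - 176)/(-33) - 151 = -1/33*(-231) - 151 = 7 - 151 = -144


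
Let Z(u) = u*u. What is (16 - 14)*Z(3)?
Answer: 18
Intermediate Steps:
Z(u) = u**2
(16 - 14)*Z(3) = (16 - 14)*3**2 = 2*9 = 18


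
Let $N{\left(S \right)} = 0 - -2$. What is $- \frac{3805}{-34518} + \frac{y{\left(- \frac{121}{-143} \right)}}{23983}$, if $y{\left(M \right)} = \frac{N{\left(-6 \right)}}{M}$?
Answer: $\frac{91336903}{827845194} \approx 0.11033$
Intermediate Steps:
$N{\left(S \right)} = 2$ ($N{\left(S \right)} = 0 + 2 = 2$)
$y{\left(M \right)} = \frac{2}{M}$
$- \frac{3805}{-34518} + \frac{y{\left(- \frac{121}{-143} \right)}}{23983} = - \frac{3805}{-34518} + \frac{2 \frac{1}{\left(-121\right) \frac{1}{-143}}}{23983} = \left(-3805\right) \left(- \frac{1}{34518}\right) + \frac{2}{\left(-121\right) \left(- \frac{1}{143}\right)} \frac{1}{23983} = \frac{3805}{34518} + \frac{2}{\frac{11}{13}} \cdot \frac{1}{23983} = \frac{3805}{34518} + 2 \cdot \frac{13}{11} \cdot \frac{1}{23983} = \frac{3805}{34518} + \frac{26}{11} \cdot \frac{1}{23983} = \frac{3805}{34518} + \frac{26}{263813} = \frac{91336903}{827845194}$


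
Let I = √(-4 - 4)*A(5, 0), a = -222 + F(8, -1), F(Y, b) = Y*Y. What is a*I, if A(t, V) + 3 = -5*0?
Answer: 948*I*√2 ≈ 1340.7*I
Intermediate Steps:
F(Y, b) = Y²
A(t, V) = -3 (A(t, V) = -3 - 5*0 = -3 + 0 = -3)
a = -158 (a = -222 + 8² = -222 + 64 = -158)
I = -6*I*√2 (I = √(-4 - 4)*(-3) = √(-8)*(-3) = (2*I*√2)*(-3) = -6*I*√2 ≈ -8.4853*I)
a*I = -(-948)*I*√2 = 948*I*√2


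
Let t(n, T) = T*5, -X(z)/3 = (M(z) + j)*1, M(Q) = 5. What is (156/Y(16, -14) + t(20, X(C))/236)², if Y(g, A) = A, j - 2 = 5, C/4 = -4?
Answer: 24176889/170569 ≈ 141.74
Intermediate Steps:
C = -16 (C = 4*(-4) = -16)
j = 7 (j = 2 + 5 = 7)
X(z) = -36 (X(z) = -3*(5 + 7) = -36)
t(n, T) = 5*T
(156/Y(16, -14) + t(20, X(C))/236)² = (156/(-14) + (5*(-36))/236)² = (156*(-1/14) - 180*1/236)² = (-78/7 - 45/59)² = (-4917/413)² = 24176889/170569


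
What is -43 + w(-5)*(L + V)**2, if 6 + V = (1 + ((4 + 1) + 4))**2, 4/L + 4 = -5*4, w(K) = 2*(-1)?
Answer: -317743/18 ≈ -17652.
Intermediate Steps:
w(K) = -2
L = -1/6 (L = 4/(-4 - 5*4) = 4/(-4 - 20) = 4/(-24) = 4*(-1/24) = -1/6 ≈ -0.16667)
V = 94 (V = -6 + (1 + ((4 + 1) + 4))**2 = -6 + (1 + (5 + 4))**2 = -6 + (1 + 9)**2 = -6 + 10**2 = -6 + 100 = 94)
-43 + w(-5)*(L + V)**2 = -43 - 2*(-1/6 + 94)**2 = -43 - 2*(563/6)**2 = -43 - 2*316969/36 = -43 - 316969/18 = -317743/18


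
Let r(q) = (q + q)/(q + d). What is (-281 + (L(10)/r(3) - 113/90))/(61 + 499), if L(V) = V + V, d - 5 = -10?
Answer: -26003/50400 ≈ -0.51593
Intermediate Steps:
d = -5 (d = 5 - 10 = -5)
r(q) = 2*q/(-5 + q) (r(q) = (q + q)/(q - 5) = (2*q)/(-5 + q) = 2*q/(-5 + q))
L(V) = 2*V
(-281 + (L(10)/r(3) - 113/90))/(61 + 499) = (-281 + ((2*10)/((2*3/(-5 + 3))) - 113/90))/(61 + 499) = (-281 + (20/((2*3/(-2))) - 113*1/90))/560 = (-281 + (20/((2*3*(-½))) - 113/90))*(1/560) = (-281 + (20/(-3) - 113/90))*(1/560) = (-281 + (20*(-⅓) - 113/90))*(1/560) = (-281 + (-20/3 - 113/90))*(1/560) = (-281 - 713/90)*(1/560) = -26003/90*1/560 = -26003/50400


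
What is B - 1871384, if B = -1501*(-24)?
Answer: -1835360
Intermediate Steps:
B = 36024
B - 1871384 = 36024 - 1871384 = -1835360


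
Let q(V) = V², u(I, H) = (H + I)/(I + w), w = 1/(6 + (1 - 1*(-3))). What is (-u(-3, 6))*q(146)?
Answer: 639480/29 ≈ 22051.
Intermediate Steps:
w = ⅒ (w = 1/(6 + (1 + 3)) = 1/(6 + 4) = 1/10 = ⅒ ≈ 0.10000)
u(I, H) = (H + I)/(⅒ + I) (u(I, H) = (H + I)/(I + ⅒) = (H + I)/(⅒ + I))
(-u(-3, 6))*q(146) = -10*(6 - 3)/(1 + 10*(-3))*146² = -10*3/(1 - 30)*21316 = -10*3/(-29)*21316 = -10*(-1)*3/29*21316 = -1*(-30/29)*21316 = (30/29)*21316 = 639480/29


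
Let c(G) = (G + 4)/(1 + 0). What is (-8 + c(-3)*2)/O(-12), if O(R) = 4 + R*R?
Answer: -3/74 ≈ -0.040541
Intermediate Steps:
O(R) = 4 + R²
c(G) = 4 + G (c(G) = (4 + G)/1 = (4 + G)*1 = 4 + G)
(-8 + c(-3)*2)/O(-12) = (-8 + (4 - 3)*2)/(4 + (-12)²) = (-8 + 1*2)/(4 + 144) = (-8 + 2)/148 = -6*1/148 = -3/74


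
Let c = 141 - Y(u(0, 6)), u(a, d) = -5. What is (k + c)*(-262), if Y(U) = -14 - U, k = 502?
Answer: -170824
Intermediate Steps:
c = 150 (c = 141 - (-14 - 1*(-5)) = 141 - (-14 + 5) = 141 - 1*(-9) = 141 + 9 = 150)
(k + c)*(-262) = (502 + 150)*(-262) = 652*(-262) = -170824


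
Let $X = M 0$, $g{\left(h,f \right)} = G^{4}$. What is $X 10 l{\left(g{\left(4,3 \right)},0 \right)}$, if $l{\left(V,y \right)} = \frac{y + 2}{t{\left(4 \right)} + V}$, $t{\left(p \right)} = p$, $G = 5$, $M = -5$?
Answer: $0$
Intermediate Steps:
$g{\left(h,f \right)} = 625$ ($g{\left(h,f \right)} = 5^{4} = 625$)
$l{\left(V,y \right)} = \frac{2 + y}{4 + V}$ ($l{\left(V,y \right)} = \frac{y + 2}{4 + V} = \frac{2 + y}{4 + V}$)
$X = 0$ ($X = \left(-5\right) 0 = 0$)
$X 10 l{\left(g{\left(4,3 \right)},0 \right)} = 0 \cdot 10 \frac{2 + 0}{4 + 625} = 0 \cdot \frac{1}{629} \cdot 2 = 0 \cdot \frac{2}{629} = 0$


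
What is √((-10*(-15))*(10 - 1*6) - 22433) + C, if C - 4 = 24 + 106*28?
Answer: 2996 + I*√21833 ≈ 2996.0 + 147.76*I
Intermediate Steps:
C = 2996 (C = 4 + (24 + 106*28) = 4 + (24 + 2968) = 4 + 2992 = 2996)
√((-10*(-15))*(10 - 1*6) - 22433) + C = √((-10*(-15))*(10 - 1*6) - 22433) + 2996 = √(150*(10 - 6) - 22433) + 2996 = √(150*4 - 22433) + 2996 = √(600 - 22433) + 2996 = √(-21833) + 2996 = I*√21833 + 2996 = 2996 + I*√21833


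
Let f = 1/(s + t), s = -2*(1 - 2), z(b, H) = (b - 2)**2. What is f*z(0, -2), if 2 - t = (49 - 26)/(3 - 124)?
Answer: 484/507 ≈ 0.95463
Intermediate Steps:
z(b, H) = (-2 + b)**2
s = 2 (s = -2*(-1) = 2)
t = 265/121 (t = 2 - (49 - 26)/(3 - 124) = 2 - 23/(-121) = 2 - 23*(-1)/121 = 2 - 1*(-23/121) = 2 + 23/121 = 265/121 ≈ 2.1901)
f = 121/507 (f = 1/(2 + 265/121) = 1/(507/121) = 121/507 ≈ 0.23866)
f*z(0, -2) = 121*(-2 + 0)**2/507 = (121/507)*(-2)**2 = (121/507)*4 = 484/507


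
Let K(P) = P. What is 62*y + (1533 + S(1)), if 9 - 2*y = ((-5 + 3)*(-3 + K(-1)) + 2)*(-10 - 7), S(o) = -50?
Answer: 7032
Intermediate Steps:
y = 179/2 (y = 9/2 - ((-5 + 3)*(-3 - 1) + 2)*(-10 - 7)/2 = 9/2 - (-2*(-4) + 2)*(-17)/2 = 9/2 - (8 + 2)*(-17)/2 = 9/2 - 5*(-17) = 9/2 - ½*(-170) = 9/2 + 85 = 179/2 ≈ 89.500)
62*y + (1533 + S(1)) = 62*(179/2) + (1533 - 50) = 5549 + 1483 = 7032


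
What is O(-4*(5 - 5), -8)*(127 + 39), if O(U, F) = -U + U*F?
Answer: 0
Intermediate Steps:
O(U, F) = -U + F*U
O(-4*(5 - 5), -8)*(127 + 39) = ((-4*(5 - 5))*(-1 - 8))*(127 + 39) = (-4*0*(-9))*166 = (0*(-9))*166 = 0*166 = 0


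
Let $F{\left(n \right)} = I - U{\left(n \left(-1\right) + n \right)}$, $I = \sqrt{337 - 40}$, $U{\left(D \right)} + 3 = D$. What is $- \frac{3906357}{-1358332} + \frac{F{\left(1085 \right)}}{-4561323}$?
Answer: $\frac{5939383985105}{2065263664412} - \frac{\sqrt{33}}{1520441} \approx 2.8758$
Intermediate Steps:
$U{\left(D \right)} = -3 + D$
$I = 3 \sqrt{33}$ ($I = \sqrt{297} = 3 \sqrt{33} \approx 17.234$)
$F{\left(n \right)} = 3 + 3 \sqrt{33}$ ($F{\left(n \right)} = 3 \sqrt{33} - \left(-3 + \left(n \left(-1\right) + n\right)\right) = 3 \sqrt{33} - \left(-3 + \left(- n + n\right)\right) = 3 \sqrt{33} - \left(-3 + 0\right) = 3 \sqrt{33} - -3 = 3 \sqrt{33} + 3 = 3 + 3 \sqrt{33}$)
$- \frac{3906357}{-1358332} + \frac{F{\left(1085 \right)}}{-4561323} = - \frac{3906357}{-1358332} + \frac{3 + 3 \sqrt{33}}{-4561323} = \left(-3906357\right) \left(- \frac{1}{1358332}\right) + \left(3 + 3 \sqrt{33}\right) \left(- \frac{1}{4561323}\right) = \frac{3906357}{1358332} - \left(\frac{1}{1520441} + \frac{\sqrt{33}}{1520441}\right) = \frac{5939383985105}{2065263664412} - \frac{\sqrt{33}}{1520441}$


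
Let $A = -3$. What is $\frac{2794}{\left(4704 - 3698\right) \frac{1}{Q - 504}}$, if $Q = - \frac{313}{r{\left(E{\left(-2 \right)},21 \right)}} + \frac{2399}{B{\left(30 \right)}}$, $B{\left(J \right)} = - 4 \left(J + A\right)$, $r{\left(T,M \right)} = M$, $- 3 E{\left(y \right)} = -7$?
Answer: $- \frac{571491745}{380268} \approx -1502.9$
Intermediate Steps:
$E{\left(y \right)} = \frac{7}{3}$ ($E{\left(y \right)} = \left(- \frac{1}{3}\right) \left(-7\right) = \frac{7}{3}$)
$B{\left(J \right)} = 12 - 4 J$ ($B{\left(J \right)} = - 4 \left(J - 3\right) = - 4 \left(-3 + J\right) = 12 - 4 J$)
$Q = - \frac{28061}{756}$ ($Q = - \frac{313}{21} + \frac{2399}{12 - 120} = \left(-313\right) \frac{1}{21} + \frac{2399}{12 - 120} = - \frac{313}{21} + \frac{2399}{-108} = - \frac{313}{21} + 2399 \left(- \frac{1}{108}\right) = - \frac{313}{21} - \frac{2399}{108} = - \frac{28061}{756} \approx -37.118$)
$\frac{2794}{\left(4704 - 3698\right) \frac{1}{Q - 504}} = \frac{2794}{\left(4704 - 3698\right) \frac{1}{- \frac{28061}{756} - 504}} = \frac{2794}{1006 \frac{1}{- \frac{409085}{756}}} = \frac{2794}{1006 \left(- \frac{756}{409085}\right)} = \frac{2794}{- \frac{760536}{409085}} = 2794 \left(- \frac{409085}{760536}\right) = - \frac{571491745}{380268}$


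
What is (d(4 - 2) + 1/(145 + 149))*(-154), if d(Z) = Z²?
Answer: -12947/21 ≈ -616.52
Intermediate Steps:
(d(4 - 2) + 1/(145 + 149))*(-154) = ((4 - 2)² + 1/(145 + 149))*(-154) = (2² + 1/294)*(-154) = (4 + 1/294)*(-154) = (1177/294)*(-154) = -12947/21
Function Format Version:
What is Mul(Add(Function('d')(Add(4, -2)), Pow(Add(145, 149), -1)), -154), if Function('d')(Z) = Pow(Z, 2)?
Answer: Rational(-12947, 21) ≈ -616.52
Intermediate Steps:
Mul(Add(Function('d')(Add(4, -2)), Pow(Add(145, 149), -1)), -154) = Mul(Add(Pow(Add(4, -2), 2), Pow(Add(145, 149), -1)), -154) = Mul(Add(Pow(2, 2), Pow(294, -1)), -154) = Mul(Add(4, Rational(1, 294)), -154) = Mul(Rational(1177, 294), -154) = Rational(-12947, 21)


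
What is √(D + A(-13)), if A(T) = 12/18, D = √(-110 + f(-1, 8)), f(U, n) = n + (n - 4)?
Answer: √(6 + 63*I*√2)/3 ≈ 2.3009 + 2.1512*I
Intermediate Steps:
f(U, n) = -4 + 2*n (f(U, n) = n + (-4 + n) = -4 + 2*n)
D = 7*I*√2 (D = √(-110 + (-4 + 2*8)) = √(-110 + (-4 + 16)) = √(-110 + 12) = √(-98) = 7*I*√2 ≈ 9.8995*I)
A(T) = ⅔ (A(T) = 12*(1/18) = ⅔)
√(D + A(-13)) = √(7*I*√2 + ⅔) = √(⅔ + 7*I*√2)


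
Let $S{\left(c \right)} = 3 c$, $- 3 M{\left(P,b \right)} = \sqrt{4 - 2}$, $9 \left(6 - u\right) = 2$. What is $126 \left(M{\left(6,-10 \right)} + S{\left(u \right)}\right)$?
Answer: $2184 - 42 \sqrt{2} \approx 2124.6$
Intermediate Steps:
$u = \frac{52}{9}$ ($u = 6 - \frac{2}{9} = \frac{52}{9} \approx 5.7778$)
$M{\left(P,b \right)} = - \frac{\sqrt{2}}{3}$ ($M{\left(P,b \right)} = - \frac{\sqrt{4 - 2}}{3} = - \frac{\sqrt{2}}{3}$)
$126 \left(M{\left(6,-10 \right)} + S{\left(u \right)}\right) = 126 \left(- \frac{\sqrt{2}}{3} + 3 \cdot \frac{52}{9}\right) = 126 \left(- \frac{\sqrt{2}}{3} + \frac{52}{3}\right) = 126 \left(\frac{52}{3} - \frac{\sqrt{2}}{3}\right) = 2184 - 42 \sqrt{2}$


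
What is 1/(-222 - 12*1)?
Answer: -1/234 ≈ -0.0042735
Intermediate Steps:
1/(-222 - 12*1) = 1/(-222 - 12) = 1/(-234) = -1/234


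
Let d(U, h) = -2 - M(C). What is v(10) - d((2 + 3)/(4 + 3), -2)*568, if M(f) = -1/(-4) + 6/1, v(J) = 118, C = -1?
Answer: 4804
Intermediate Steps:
M(f) = 25/4 (M(f) = -1*(-1/4) + 6*1 = 1/4 + 6 = 25/4)
d(U, h) = -33/4 (d(U, h) = -2 - 1*25/4 = -2 - 25/4 = -33/4)
v(10) - d((2 + 3)/(4 + 3), -2)*568 = 118 - (-33)*568/4 = 118 - 1*(-4686) = 118 + 4686 = 4804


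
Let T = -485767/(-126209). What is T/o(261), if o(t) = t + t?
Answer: 485767/65881098 ≈ 0.0073734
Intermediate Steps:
o(t) = 2*t
T = 485767/126209 (T = -485767*(-1/126209) = 485767/126209 ≈ 3.8489)
T/o(261) = 485767/(126209*((2*261))) = (485767/126209)/522 = (485767/126209)*(1/522) = 485767/65881098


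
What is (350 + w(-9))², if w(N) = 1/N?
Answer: 9916201/81 ≈ 1.2242e+5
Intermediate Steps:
(350 + w(-9))² = (350 + 1/(-9))² = (350 - ⅑)² = (3149/9)² = 9916201/81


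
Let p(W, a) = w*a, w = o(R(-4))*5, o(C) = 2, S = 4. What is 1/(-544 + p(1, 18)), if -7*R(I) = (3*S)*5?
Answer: -1/364 ≈ -0.0027473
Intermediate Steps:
R(I) = -60/7 (R(I) = -3*4*5/7 = -12*5/7 = -⅐*60 = -60/7)
w = 10 (w = 2*5 = 10)
p(W, a) = 10*a
1/(-544 + p(1, 18)) = 1/(-544 + 10*18) = 1/(-544 + 180) = 1/(-364) = -1/364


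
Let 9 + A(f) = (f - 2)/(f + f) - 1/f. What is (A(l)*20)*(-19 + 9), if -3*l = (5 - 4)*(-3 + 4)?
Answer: 500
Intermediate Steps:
l = -⅓ (l = -(5 - 4)*(-3 + 4)/3 = -1/3 = -⅓*1 = -⅓ ≈ -0.33333)
A(f) = -9 - 1/f + (-2 + f)/(2*f) (A(f) = -9 + ((f - 2)/(f + f) - 1/f) = -9 + ((-2 + f)/((2*f)) - 1/f) = -9 + ((-2 + f)*(1/(2*f)) - 1/f) = -9 + ((-2 + f)/(2*f) - 1/f) = -9 + (-1/f + (-2 + f)/(2*f)) = -9 - 1/f + (-2 + f)/(2*f))
(A(l)*20)*(-19 + 9) = ((-17/2 - 2/(-⅓))*20)*(-19 + 9) = ((-17/2 - 2*(-3))*20)*(-10) = ((-17/2 + 6)*20)*(-10) = -5/2*20*(-10) = -50*(-10) = 500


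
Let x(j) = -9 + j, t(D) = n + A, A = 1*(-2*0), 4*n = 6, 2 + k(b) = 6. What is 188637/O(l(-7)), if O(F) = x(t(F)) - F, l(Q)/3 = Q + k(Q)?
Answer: 125758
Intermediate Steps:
k(b) = 4 (k(b) = -2 + 6 = 4)
n = 3/2 (n = (1/4)*6 = 3/2 ≈ 1.5000)
A = 0 (A = 1*0 = 0)
t(D) = 3/2 (t(D) = 3/2 + 0 = 3/2)
l(Q) = 12 + 3*Q (l(Q) = 3*(Q + 4) = 3*(4 + Q) = 12 + 3*Q)
O(F) = -15/2 - F (O(F) = (-9 + 3/2) - F = -15/2 - F)
188637/O(l(-7)) = 188637/(-15/2 - (12 + 3*(-7))) = 188637/(-15/2 - (12 - 21)) = 188637/(-15/2 - 1*(-9)) = 188637/(-15/2 + 9) = 188637/(3/2) = 188637*(2/3) = 125758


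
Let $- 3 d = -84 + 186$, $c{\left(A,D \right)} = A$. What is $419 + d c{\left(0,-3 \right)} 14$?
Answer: $419$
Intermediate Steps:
$d = -34$ ($d = - \frac{-84 + 186}{3} = \left(- \frac{1}{3}\right) 102 = -34$)
$419 + d c{\left(0,-3 \right)} 14 = 419 - 34 \cdot 0 \cdot 14 = 419 - 0 = 419 + 0 = 419$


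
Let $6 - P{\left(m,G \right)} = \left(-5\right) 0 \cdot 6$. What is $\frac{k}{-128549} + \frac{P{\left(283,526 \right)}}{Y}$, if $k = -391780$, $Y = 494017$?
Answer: $\frac{193546751554}{63505391333} \approx 3.0477$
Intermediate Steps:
$P{\left(m,G \right)} = 6$ ($P{\left(m,G \right)} = 6 - \left(-5\right) 0 \cdot 6 = 6 - 0 \cdot 6 = 6 - 0 = 6 + 0 = 6$)
$\frac{k}{-128549} + \frac{P{\left(283,526 \right)}}{Y} = - \frac{391780}{-128549} + \frac{6}{494017} = \left(-391780\right) \left(- \frac{1}{128549}\right) + 6 \cdot \frac{1}{494017} = \frac{391780}{128549} + \frac{6}{494017} = \frac{193546751554}{63505391333}$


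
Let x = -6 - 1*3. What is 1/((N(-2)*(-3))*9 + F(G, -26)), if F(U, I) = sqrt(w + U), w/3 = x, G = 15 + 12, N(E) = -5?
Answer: 1/135 ≈ 0.0074074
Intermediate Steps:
G = 27
x = -9 (x = -6 - 3 = -9)
w = -27 (w = 3*(-9) = -27)
F(U, I) = sqrt(-27 + U)
1/((N(-2)*(-3))*9 + F(G, -26)) = 1/(-5*(-3)*9 + sqrt(-27 + 27)) = 1/(15*9 + sqrt(0)) = 1/(135 + 0) = 1/135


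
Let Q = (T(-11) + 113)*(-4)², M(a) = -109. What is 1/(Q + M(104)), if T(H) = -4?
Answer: 1/1635 ≈ 0.00061162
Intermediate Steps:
Q = 1744 (Q = (-4 + 113)*(-4)² = 109*16 = 1744)
1/(Q + M(104)) = 1/(1744 - 109) = 1/1635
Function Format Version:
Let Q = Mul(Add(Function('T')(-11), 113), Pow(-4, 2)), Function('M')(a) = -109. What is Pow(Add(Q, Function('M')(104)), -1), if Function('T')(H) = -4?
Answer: Rational(1, 1635) ≈ 0.00061162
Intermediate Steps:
Q = 1744 (Q = Mul(Add(-4, 113), Pow(-4, 2)) = Mul(109, 16) = 1744)
Pow(Add(Q, Function('M')(104)), -1) = Pow(Add(1744, -109), -1) = Pow(1635, -1) = Rational(1, 1635)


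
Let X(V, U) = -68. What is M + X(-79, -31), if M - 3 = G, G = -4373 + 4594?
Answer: 156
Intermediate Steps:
G = 221
M = 224 (M = 3 + 221 = 224)
M + X(-79, -31) = 224 - 68 = 156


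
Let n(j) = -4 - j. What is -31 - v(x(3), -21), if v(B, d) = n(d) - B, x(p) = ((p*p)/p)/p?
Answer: -47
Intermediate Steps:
x(p) = 1 (x(p) = (p²/p)/p = p/p = 1)
v(B, d) = -4 - B - d (v(B, d) = (-4 - d) - B = -4 - B - d)
-31 - v(x(3), -21) = -31 - (-4 - 1*1 - 1*(-21)) = -31 - (-4 - 1 + 21) = -31 - 1*16 = -31 - 16 = -47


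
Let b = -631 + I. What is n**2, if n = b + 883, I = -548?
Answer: 87616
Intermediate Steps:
b = -1179 (b = -631 - 548 = -1179)
n = -296 (n = -1179 + 883 = -296)
n**2 = (-296)**2 = 87616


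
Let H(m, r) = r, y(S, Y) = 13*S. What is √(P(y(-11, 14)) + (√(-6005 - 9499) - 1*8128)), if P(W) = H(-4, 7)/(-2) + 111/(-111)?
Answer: √(-32530 + 16*I*√969)/2 ≈ 0.69035 + 90.183*I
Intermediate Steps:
P(W) = -9/2 (P(W) = 7/(-2) + 111/(-111) = 7*(-½) + 111*(-1/111) = -7/2 - 1 = -9/2)
√(P(y(-11, 14)) + (√(-6005 - 9499) - 1*8128)) = √(-9/2 + (√(-6005 - 9499) - 1*8128)) = √(-9/2 + (√(-15504) - 8128)) = √(-9/2 + (4*I*√969 - 8128)) = √(-9/2 + (-8128 + 4*I*√969)) = √(-16265/2 + 4*I*√969)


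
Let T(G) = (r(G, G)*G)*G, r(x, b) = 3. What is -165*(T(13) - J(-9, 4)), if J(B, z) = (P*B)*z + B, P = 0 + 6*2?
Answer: -156420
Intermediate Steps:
P = 12 (P = 0 + 12 = 12)
T(G) = 3*G² (T(G) = (3*G)*G = 3*G²)
J(B, z) = B + 12*B*z (J(B, z) = (12*B)*z + B = 12*B*z + B = B + 12*B*z)
-165*(T(13) - J(-9, 4)) = -165*(3*13² - (-9)*(1 + 12*4)) = -165*(3*169 - (-9)*(1 + 48)) = -165*(507 - (-9)*49) = -165*(507 - 1*(-441)) = -165*(507 + 441) = -165*948 = -156420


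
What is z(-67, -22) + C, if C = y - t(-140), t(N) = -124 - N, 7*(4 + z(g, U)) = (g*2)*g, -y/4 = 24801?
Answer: -685590/7 ≈ -97941.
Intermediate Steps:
y = -99204 (y = -4*24801 = -99204)
z(g, U) = -4 + 2*g²/7 (z(g, U) = -4 + ((g*2)*g)/7 = -4 + ((2*g)*g)/7 = -4 + (2*g²)/7 = -4 + 2*g²/7)
C = -99220 (C = -99204 - (-124 - 1*(-140)) = -99204 - (-124 + 140) = -99204 - 1*16 = -99204 - 16 = -99220)
z(-67, -22) + C = (-4 + (2/7)*(-67)²) - 99220 = (-4 + (2/7)*4489) - 99220 = (-4 + 8978/7) - 99220 = 8950/7 - 99220 = -685590/7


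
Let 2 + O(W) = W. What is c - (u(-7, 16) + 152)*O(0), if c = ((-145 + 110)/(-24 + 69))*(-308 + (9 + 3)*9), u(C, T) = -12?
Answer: 3920/9 ≈ 435.56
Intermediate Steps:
O(W) = -2 + W
c = 1400/9 (c = (-35/45)*(-308 + 12*9) = (-35*1/45)*(-308 + 108) = -7/9*(-200) = 1400/9 ≈ 155.56)
c - (u(-7, 16) + 152)*O(0) = 1400/9 - (-12 + 152)*(-2 + 0) = 1400/9 - 140*(-2) = 1400/9 - 1*(-280) = 1400/9 + 280 = 3920/9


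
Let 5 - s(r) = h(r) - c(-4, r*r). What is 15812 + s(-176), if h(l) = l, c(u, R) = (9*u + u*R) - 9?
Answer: -107956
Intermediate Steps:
c(u, R) = -9 + 9*u + R*u (c(u, R) = (9*u + R*u) - 9 = -9 + 9*u + R*u)
s(r) = -40 - r - 4*r² (s(r) = 5 - (r - (-9 + 9*(-4) + (r*r)*(-4))) = 5 - (r - (-9 - 36 + r²*(-4))) = 5 - (r - (-9 - 36 - 4*r²)) = 5 - (r - (-45 - 4*r²)) = 5 - (r + (45 + 4*r²)) = 5 - (45 + r + 4*r²) = 5 + (-45 - r - 4*r²) = -40 - r - 4*r²)
15812 + s(-176) = 15812 + (-40 - 1*(-176) - 4*(-176)²) = 15812 + (-40 + 176 - 4*30976) = 15812 + (-40 + 176 - 123904) = 15812 - 123768 = -107956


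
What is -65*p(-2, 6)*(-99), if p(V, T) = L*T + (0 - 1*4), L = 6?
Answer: 205920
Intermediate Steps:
p(V, T) = -4 + 6*T (p(V, T) = 6*T + (0 - 1*4) = 6*T + (0 - 4) = 6*T - 4 = -4 + 6*T)
-65*p(-2, 6)*(-99) = -65*(-4 + 6*6)*(-99) = -65*(-4 + 36)*(-99) = -65*32*(-99) = -2080*(-99) = 205920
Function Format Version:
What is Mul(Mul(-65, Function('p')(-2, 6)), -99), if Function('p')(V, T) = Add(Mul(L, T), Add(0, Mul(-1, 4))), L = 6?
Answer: 205920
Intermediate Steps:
Function('p')(V, T) = Add(-4, Mul(6, T)) (Function('p')(V, T) = Add(Mul(6, T), Add(0, Mul(-1, 4))) = Add(Mul(6, T), Add(0, -4)) = Add(Mul(6, T), -4) = Add(-4, Mul(6, T)))
Mul(Mul(-65, Function('p')(-2, 6)), -99) = Mul(Mul(-65, Add(-4, Mul(6, 6))), -99) = Mul(Mul(-65, Add(-4, 36)), -99) = Mul(Mul(-65, 32), -99) = Mul(-2080, -99) = 205920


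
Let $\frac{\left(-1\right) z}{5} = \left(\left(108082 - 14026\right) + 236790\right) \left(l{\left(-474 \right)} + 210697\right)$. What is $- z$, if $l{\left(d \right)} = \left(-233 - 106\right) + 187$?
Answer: $348289855350$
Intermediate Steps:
$l{\left(d \right)} = -152$ ($l{\left(d \right)} = -339 + 187 = -152$)
$z = -348289855350$ ($z = - 5 \left(\left(108082 - 14026\right) + 236790\right) \left(-152 + 210697\right) = - 5 \left(\left(108082 - 14026\right) + 236790\right) 210545 = - 5 \left(94056 + 236790\right) 210545 = - 5 \cdot 330846 \cdot 210545 = \left(-5\right) 69657971070 = -348289855350$)
$- z = \left(-1\right) \left(-348289855350\right) = 348289855350$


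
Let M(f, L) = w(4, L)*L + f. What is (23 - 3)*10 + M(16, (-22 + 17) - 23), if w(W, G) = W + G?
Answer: 888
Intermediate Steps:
w(W, G) = G + W
M(f, L) = f + L*(4 + L) (M(f, L) = (L + 4)*L + f = (4 + L)*L + f = L*(4 + L) + f = f + L*(4 + L))
(23 - 3)*10 + M(16, (-22 + 17) - 23) = (23 - 3)*10 + (16 + ((-22 + 17) - 23)*(4 + ((-22 + 17) - 23))) = 20*10 + (16 + (-5 - 23)*(4 + (-5 - 23))) = 200 + (16 - 28*(4 - 28)) = 200 + (16 - 28*(-24)) = 200 + (16 + 672) = 200 + 688 = 888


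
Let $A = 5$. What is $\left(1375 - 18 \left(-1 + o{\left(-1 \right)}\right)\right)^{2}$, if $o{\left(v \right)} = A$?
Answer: $1697809$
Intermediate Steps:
$o{\left(v \right)} = 5$
$\left(1375 - 18 \left(-1 + o{\left(-1 \right)}\right)\right)^{2} = \left(1375 - 18 \left(-1 + 5\right)\right)^{2} = \left(1375 - 72\right)^{2} = 1303^{2} = 1697809$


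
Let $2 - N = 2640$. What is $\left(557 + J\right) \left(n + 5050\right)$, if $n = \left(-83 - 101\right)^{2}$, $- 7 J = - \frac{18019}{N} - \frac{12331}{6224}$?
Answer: $\frac{88841457507495}{4104728} \approx 2.1644 \cdot 10^{7}$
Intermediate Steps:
$N = -2638$ ($N = 2 - 2640 = -2638$)
$J = - \frac{39810539}{57466192}$ ($J = - \frac{- \frac{18019}{-2638} - \frac{12331}{6224}}{7} = - \frac{\left(-18019\right) \left(- \frac{1}{2638}\right) - \frac{12331}{6224}}{7} = - \frac{\frac{18019}{2638} - \frac{12331}{6224}}{7} = \left(- \frac{1}{7}\right) \frac{39810539}{8209456} = - \frac{39810539}{57466192} \approx -0.69276$)
$n = 33856$ ($n = \left(-184\right)^{2} = 33856$)
$\left(557 + J\right) \left(n + 5050\right) = \left(557 - \frac{39810539}{57466192}\right) \left(33856 + 5050\right) = \frac{31968858405}{57466192} \cdot 38906 = \frac{88841457507495}{4104728}$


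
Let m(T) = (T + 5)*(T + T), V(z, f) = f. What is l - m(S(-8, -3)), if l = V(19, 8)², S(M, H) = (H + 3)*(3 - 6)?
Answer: 64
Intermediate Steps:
S(M, H) = -9 - 3*H (S(M, H) = (3 + H)*(-3) = -9 - 3*H)
m(T) = 2*T*(5 + T) (m(T) = (5 + T)*(2*T) = 2*T*(5 + T))
l = 64 (l = 8² = 64)
l - m(S(-8, -3)) = 64 - 2*(-9 - 3*(-3))*(5 + (-9 - 3*(-3))) = 64 - 2*(-9 + 9)*(5 + (-9 + 9)) = 64 - 2*0*(5 + 0) = 64 - 2*0*5 = 64 - 1*0 = 64 + 0 = 64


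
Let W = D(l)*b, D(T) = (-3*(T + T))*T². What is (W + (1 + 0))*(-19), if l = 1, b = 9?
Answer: 1007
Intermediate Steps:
D(T) = -6*T³ (D(T) = (-6*T)*T² = -6*T³)
W = -54 (W = -6*1³*9 = -6*1*9 = -6*9 = -54)
(W + (1 + 0))*(-19) = (-54 + (1 + 0))*(-19) = (-54 + 1)*(-19) = -53*(-19) = 1007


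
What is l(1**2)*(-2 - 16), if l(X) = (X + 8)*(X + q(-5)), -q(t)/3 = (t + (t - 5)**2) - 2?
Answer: 45036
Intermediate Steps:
q(t) = 6 - 3*t - 3*(-5 + t)**2 (q(t) = -3*((t + (t - 5)**2) - 2) = -3*((t + (-5 + t)**2) - 2) = -3*(-2 + t + (-5 + t)**2) = 6 - 3*t - 3*(-5 + t)**2)
l(X) = (-279 + X)*(8 + X) (l(X) = (X + 8)*(X + (6 - 3*(-5) - 3*(-5 - 5)**2)) = (8 + X)*(X + (6 + 15 - 3*(-10)**2)) = (8 + X)*(X + (6 + 15 - 3*100)) = (8 + X)*(X + (6 + 15 - 300)) = (8 + X)*(X - 279) = (8 + X)*(-279 + X) = (-279 + X)*(8 + X))
l(1**2)*(-2 - 16) = (-2232 + (1**2)**2 - 271*1**2)*(-2 - 16) = (-2232 + 1**2 - 271*1)*(-18) = (-2232 + 1 - 271)*(-18) = -2502*(-18) = 45036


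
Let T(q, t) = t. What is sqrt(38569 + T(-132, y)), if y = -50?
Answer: sqrt(38519) ≈ 196.26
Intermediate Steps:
sqrt(38569 + T(-132, y)) = sqrt(38569 - 50) = sqrt(38519)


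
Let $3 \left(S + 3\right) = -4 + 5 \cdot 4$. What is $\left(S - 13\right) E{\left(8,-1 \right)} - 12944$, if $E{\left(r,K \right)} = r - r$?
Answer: $-12944$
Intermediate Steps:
$S = \frac{7}{3}$ ($S = -3 + \frac{-4 + 5 \cdot 4}{3} = -3 + \frac{-4 + 20}{3} = -3 + \frac{1}{3} \cdot 16 = -3 + \frac{16}{3} = \frac{7}{3} \approx 2.3333$)
$E{\left(r,K \right)} = 0$
$\left(S - 13\right) E{\left(8,-1 \right)} - 12944 = \left(\frac{7}{3} - 13\right) 0 - 12944 = \left(- \frac{32}{3}\right) 0 - 12944 = 0 - 12944 = -12944$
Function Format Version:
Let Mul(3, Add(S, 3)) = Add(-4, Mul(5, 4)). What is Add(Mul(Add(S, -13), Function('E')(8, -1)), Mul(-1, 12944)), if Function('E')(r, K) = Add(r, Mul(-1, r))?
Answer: -12944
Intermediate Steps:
S = Rational(7, 3) (S = Add(-3, Mul(Rational(1, 3), Add(-4, Mul(5, 4)))) = Add(-3, Mul(Rational(1, 3), Add(-4, 20))) = Add(-3, Mul(Rational(1, 3), 16)) = Add(-3, Rational(16, 3)) = Rational(7, 3) ≈ 2.3333)
Function('E')(r, K) = 0
Add(Mul(Add(S, -13), Function('E')(8, -1)), Mul(-1, 12944)) = Add(Mul(Add(Rational(7, 3), -13), 0), Mul(-1, 12944)) = Add(Mul(Rational(-32, 3), 0), -12944) = Add(0, -12944) = -12944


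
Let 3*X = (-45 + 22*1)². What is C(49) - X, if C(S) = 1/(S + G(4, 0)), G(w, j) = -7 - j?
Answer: -7405/42 ≈ -176.31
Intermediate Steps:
C(S) = 1/(-7 + S) (C(S) = 1/(S + (-7 - 1*0)) = 1/(S + (-7 + 0)) = 1/(S - 7) = 1/(-7 + S))
X = 529/3 (X = (-45 + 22*1)²/3 = (-45 + 22)²/3 = (⅓)*(-23)² = (⅓)*529 = 529/3 ≈ 176.33)
C(49) - X = 1/(-7 + 49) - 1*529/3 = 1/42 - 529/3 = -7405/42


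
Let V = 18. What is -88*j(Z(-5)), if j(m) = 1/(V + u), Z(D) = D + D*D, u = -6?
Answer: -22/3 ≈ -7.3333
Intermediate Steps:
Z(D) = D + D²
j(m) = 1/12 (j(m) = 1/(18 - 6) = 1/12)
-88*j(Z(-5)) = -88*1/12 = -22/3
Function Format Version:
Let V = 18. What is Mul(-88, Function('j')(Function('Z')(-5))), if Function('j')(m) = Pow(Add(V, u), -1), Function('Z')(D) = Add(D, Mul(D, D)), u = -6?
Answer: Rational(-22, 3) ≈ -7.3333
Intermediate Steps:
Function('Z')(D) = Add(D, Pow(D, 2))
Function('j')(m) = Rational(1, 12) (Function('j')(m) = Pow(Add(18, -6), -1) = Pow(12, -1) = Rational(1, 12))
Mul(-88, Function('j')(Function('Z')(-5))) = Mul(-88, Rational(1, 12)) = Rational(-22, 3)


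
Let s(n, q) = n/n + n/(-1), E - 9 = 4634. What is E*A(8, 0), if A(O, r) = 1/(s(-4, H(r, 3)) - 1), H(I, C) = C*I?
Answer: 4643/4 ≈ 1160.8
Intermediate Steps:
E = 4643 (E = 9 + 4634 = 4643)
s(n, q) = 1 - n (s(n, q) = 1 + n*(-1) = 1 - n)
A(O, r) = ¼ (A(O, r) = 1/((1 - 1*(-4)) - 1) = 1/((1 + 4) - 1) = 1/(5 - 1) = 1/4 = ¼)
E*A(8, 0) = 4643*(¼) = 4643/4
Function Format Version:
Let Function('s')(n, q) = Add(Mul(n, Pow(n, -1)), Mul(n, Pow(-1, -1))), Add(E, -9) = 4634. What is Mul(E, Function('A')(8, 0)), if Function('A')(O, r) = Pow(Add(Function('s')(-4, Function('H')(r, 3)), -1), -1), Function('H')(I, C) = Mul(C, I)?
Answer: Rational(4643, 4) ≈ 1160.8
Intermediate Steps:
E = 4643 (E = Add(9, 4634) = 4643)
Function('s')(n, q) = Add(1, Mul(-1, n)) (Function('s')(n, q) = Add(1, Mul(n, -1)) = Add(1, Mul(-1, n)))
Function('A')(O, r) = Rational(1, 4) (Function('A')(O, r) = Pow(Add(Add(1, Mul(-1, -4)), -1), -1) = Pow(Add(Add(1, 4), -1), -1) = Pow(Add(5, -1), -1) = Pow(4, -1) = Rational(1, 4))
Mul(E, Function('A')(8, 0)) = Mul(4643, Rational(1, 4)) = Rational(4643, 4)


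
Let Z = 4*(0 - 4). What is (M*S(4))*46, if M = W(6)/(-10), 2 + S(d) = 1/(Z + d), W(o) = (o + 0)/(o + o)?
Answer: 115/24 ≈ 4.7917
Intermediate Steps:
W(o) = ½ (W(o) = o/((2*o)) = o*(1/(2*o)) = ½)
Z = -16 (Z = 4*(-4) = -16)
S(d) = -2 + 1/(-16 + d)
M = -1/20 (M = (½)/(-10) = (½)*(-⅒) = -1/20 ≈ -0.050000)
(M*S(4))*46 = -(33 - 2*4)/(20*(-16 + 4))*46 = -(33 - 8)/(20*(-12))*46 = -(-1)*25/240*46 = -1/20*(-25/12)*46 = (5/48)*46 = 115/24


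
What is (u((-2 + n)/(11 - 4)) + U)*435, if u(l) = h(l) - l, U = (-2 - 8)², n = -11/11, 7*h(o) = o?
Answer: 2139330/49 ≈ 43660.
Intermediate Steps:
h(o) = o/7
n = -1 (n = -11*1/11 = -1)
U = 100 (U = (-10)² = 100)
u(l) = -6*l/7 (u(l) = l/7 - l = -6*l/7)
(u((-2 + n)/(11 - 4)) + U)*435 = (-6*(-2 - 1)/(7*(11 - 4)) + 100)*435 = (-(-18)/(7*7) + 100)*435 = (-6/7*(-3/7) + 100)*435 = (18/49 + 100)*435 = (4918/49)*435 = 2139330/49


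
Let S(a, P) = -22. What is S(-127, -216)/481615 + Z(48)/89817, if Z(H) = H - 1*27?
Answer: 387521/2059867355 ≈ 0.00018813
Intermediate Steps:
Z(H) = -27 + H (Z(H) = H - 27 = -27 + H)
S(-127, -216)/481615 + Z(48)/89817 = -22/481615 + (-27 + 48)/89817 = -22*1/481615 + 21*(1/89817) = -22/481615 + 1/4277 = 387521/2059867355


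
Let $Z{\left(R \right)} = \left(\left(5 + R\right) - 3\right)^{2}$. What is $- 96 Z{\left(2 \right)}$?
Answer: $-1536$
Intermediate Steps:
$Z{\left(R \right)} = \left(2 + R\right)^{2}$
$- 96 Z{\left(2 \right)} = - 96 \left(2 + 2\right)^{2} = - 96 \cdot 4^{2} = \left(-96\right) 16 = -1536$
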